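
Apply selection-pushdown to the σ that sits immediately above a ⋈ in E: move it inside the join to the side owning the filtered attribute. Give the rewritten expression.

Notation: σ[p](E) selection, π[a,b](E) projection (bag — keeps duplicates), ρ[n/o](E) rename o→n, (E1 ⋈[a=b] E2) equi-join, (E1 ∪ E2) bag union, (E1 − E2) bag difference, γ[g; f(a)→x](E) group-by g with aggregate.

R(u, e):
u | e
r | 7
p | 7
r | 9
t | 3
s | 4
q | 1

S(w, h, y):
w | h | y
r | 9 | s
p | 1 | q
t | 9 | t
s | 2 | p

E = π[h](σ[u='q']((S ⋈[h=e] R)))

σ filters on u, owned by the right side.
E' = π[h]((S ⋈[h=e] σ[u='q'](R)))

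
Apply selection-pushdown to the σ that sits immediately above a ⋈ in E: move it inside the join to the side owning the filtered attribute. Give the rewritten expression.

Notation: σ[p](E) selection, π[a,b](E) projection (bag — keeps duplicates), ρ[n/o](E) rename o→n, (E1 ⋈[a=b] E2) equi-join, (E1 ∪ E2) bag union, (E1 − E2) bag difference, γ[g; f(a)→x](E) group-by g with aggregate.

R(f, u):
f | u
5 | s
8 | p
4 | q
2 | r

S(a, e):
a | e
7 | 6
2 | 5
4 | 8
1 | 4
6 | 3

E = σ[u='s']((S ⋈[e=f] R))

σ filters on u, owned by the right side.
E' = (S ⋈[e=f] σ[u='s'](R))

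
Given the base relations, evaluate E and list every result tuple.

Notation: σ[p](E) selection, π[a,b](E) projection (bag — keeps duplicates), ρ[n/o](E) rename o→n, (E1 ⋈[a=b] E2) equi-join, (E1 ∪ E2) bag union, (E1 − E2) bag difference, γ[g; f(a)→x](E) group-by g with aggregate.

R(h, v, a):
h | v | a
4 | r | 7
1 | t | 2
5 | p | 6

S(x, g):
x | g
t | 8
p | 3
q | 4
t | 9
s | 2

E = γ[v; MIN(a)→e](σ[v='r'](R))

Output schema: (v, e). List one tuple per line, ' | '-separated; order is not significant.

Subexpression sizes:
  R → 3
  σ[v='r'](R) → 1
  γ[v; MIN(a)→e](σ[v='r'](R)) → 1

== RESULT ==
v | e
r | 7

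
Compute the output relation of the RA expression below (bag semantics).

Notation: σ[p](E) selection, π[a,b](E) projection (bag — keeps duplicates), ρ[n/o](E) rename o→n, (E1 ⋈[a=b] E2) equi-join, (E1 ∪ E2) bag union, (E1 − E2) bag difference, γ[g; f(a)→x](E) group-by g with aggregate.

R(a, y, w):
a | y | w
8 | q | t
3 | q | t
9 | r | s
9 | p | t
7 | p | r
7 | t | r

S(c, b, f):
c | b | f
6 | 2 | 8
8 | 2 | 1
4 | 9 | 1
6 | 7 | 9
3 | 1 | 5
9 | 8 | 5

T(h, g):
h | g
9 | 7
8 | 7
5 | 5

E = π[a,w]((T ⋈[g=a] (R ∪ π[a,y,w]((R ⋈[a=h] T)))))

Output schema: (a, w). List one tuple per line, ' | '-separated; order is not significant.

Per-node cardinality:
  T → 3
  R → 6
  R → 6
  T → 3
  (R ⋈[a=h] T) → 3
  π[a,y,w]((R ⋈[a=h] T)) → 3
  (R ∪ π[a,y,w]((R ⋈[a=h] T))) → 9
  (T ⋈[g=a] (R ∪ π[a,y,w]((R ⋈[a=h] T)))) → 4
  π[a,w]((T ⋈[g=a] (R ∪ π[a,y,w]((R ⋈[a=h] T))))) → 4

== RESULT ==
a | w
7 | r
7 | r
7 | r
7 | r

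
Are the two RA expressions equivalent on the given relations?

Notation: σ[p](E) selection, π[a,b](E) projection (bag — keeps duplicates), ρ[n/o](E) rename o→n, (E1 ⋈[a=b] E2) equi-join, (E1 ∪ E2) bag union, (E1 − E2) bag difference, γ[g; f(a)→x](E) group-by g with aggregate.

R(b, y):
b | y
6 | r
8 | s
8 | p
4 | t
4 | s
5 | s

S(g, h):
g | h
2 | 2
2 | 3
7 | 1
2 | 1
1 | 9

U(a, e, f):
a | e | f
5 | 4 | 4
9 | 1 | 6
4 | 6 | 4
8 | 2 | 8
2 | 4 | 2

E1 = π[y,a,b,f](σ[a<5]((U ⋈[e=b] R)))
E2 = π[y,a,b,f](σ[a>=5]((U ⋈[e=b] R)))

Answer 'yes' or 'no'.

E1 row counts bottom-up:
  U → 5
  R → 6
  (U ⋈[e=b] R) → 5
  σ[a<5]((U ⋈[e=b] R)) → 3
  π[y,a,b,f](σ[a<5]((U ⋈[e=b] R))) → 3
E2 row counts bottom-up:
  U → 5
  R → 6
  (U ⋈[e=b] R) → 5
  σ[a>=5]((U ⋈[e=b] R)) → 2
  π[y,a,b,f](σ[a>=5]((U ⋈[e=b] R))) → 2

E1 result:
y | a | b | f
r | 4 | 6 | 4
s | 2 | 4 | 2
t | 2 | 4 | 2
E2 result:
y | a | b | f
s | 5 | 4 | 4
t | 5 | 4 | 4
Witness: ('r', 4, 6, 4) appears 1× in E1 but 0× in E2.

no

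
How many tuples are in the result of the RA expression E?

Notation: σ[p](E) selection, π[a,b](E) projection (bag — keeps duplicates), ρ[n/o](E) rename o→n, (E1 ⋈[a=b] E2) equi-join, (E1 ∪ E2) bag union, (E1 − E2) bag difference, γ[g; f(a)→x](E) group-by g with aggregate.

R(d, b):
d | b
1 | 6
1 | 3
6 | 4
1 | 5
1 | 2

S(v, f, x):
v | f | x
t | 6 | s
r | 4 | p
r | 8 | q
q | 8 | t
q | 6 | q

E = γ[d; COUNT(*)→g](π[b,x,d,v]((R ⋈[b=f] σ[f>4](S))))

Per-node cardinality:
  R → 5
  S → 5
  σ[f>4](S) → 4
  (R ⋈[b=f] σ[f>4](S)) → 2
  π[b,x,d,v]((R ⋈[b=f] σ[f>4](S))) → 2
  γ[d; COUNT(*)→g](π[b,x,d,v]((R ⋈[b=f] σ[f>4](S)))) → 1

|E| = 1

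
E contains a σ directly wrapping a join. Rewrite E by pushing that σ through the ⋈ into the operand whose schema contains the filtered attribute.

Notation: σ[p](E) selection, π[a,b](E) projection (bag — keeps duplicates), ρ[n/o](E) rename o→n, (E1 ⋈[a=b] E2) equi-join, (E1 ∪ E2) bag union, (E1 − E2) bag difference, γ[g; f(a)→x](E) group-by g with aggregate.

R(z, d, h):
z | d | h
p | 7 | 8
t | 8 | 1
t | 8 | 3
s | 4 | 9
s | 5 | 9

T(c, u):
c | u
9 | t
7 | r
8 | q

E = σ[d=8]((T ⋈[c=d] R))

σ filters on d, owned by the right side.
E' = (T ⋈[c=d] σ[d=8](R))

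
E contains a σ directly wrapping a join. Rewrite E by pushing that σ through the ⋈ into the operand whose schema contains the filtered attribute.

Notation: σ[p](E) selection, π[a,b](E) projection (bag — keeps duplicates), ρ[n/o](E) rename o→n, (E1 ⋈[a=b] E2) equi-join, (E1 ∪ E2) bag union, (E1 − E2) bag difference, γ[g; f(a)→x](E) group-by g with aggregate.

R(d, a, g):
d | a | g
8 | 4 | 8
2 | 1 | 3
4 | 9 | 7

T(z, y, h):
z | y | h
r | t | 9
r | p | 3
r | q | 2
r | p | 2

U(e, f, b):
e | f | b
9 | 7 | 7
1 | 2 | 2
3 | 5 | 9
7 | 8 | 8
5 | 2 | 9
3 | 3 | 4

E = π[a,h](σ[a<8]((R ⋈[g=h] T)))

σ filters on a, owned by the left side.
E' = π[a,h]((σ[a<8](R) ⋈[g=h] T))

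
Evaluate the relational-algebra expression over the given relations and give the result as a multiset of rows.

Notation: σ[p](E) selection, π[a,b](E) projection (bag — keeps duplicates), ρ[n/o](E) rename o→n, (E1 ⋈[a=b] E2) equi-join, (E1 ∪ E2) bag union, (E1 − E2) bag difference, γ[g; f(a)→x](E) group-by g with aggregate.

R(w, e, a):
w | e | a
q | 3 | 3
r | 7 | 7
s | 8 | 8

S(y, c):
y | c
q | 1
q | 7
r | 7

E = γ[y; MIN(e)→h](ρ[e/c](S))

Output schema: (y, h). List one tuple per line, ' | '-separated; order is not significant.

Subexpression sizes:
  S → 3
  ρ[e/c](S) → 3
  γ[y; MIN(e)→h](ρ[e/c](S)) → 2

== RESULT ==
y | h
q | 1
r | 7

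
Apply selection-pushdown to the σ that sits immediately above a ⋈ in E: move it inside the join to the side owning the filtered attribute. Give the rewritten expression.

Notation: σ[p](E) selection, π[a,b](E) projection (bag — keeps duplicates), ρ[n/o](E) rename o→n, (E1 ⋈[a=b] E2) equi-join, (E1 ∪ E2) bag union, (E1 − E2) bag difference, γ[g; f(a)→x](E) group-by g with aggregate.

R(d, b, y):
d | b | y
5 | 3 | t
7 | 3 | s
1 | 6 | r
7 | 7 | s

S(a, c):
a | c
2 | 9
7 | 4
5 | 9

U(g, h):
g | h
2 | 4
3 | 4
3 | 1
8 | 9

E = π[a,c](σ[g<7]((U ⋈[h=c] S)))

σ filters on g, owned by the left side.
E' = π[a,c]((σ[g<7](U) ⋈[h=c] S))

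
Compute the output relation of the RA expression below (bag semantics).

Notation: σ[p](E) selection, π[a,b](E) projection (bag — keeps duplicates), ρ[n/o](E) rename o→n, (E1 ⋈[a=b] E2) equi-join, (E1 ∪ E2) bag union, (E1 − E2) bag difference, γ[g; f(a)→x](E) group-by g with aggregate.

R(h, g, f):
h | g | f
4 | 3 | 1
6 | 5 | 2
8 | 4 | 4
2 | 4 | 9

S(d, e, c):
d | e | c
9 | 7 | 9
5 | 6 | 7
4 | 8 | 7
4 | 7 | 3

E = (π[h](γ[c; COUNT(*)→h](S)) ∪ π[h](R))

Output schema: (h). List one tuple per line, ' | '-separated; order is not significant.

Row counts bottom-up:
  S → 4
  γ[c; COUNT(*)→h](S) → 3
  π[h](γ[c; COUNT(*)→h](S)) → 3
  R → 4
  π[h](R) → 4
  (π[h](γ[c; COUNT(*)→h](S)) ∪ π[h](R)) → 7

== RESULT ==
h
1
1
2
2
4
6
8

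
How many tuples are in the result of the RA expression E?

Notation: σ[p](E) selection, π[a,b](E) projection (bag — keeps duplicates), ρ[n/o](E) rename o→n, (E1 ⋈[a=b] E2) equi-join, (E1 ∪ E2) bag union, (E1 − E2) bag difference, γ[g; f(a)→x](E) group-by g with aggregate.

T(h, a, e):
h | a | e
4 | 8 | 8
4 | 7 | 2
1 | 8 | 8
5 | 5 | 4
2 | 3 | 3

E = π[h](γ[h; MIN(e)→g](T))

Row counts bottom-up:
  T → 5
  γ[h; MIN(e)→g](T) → 4
  π[h](γ[h; MIN(e)→g](T)) → 4

|E| = 4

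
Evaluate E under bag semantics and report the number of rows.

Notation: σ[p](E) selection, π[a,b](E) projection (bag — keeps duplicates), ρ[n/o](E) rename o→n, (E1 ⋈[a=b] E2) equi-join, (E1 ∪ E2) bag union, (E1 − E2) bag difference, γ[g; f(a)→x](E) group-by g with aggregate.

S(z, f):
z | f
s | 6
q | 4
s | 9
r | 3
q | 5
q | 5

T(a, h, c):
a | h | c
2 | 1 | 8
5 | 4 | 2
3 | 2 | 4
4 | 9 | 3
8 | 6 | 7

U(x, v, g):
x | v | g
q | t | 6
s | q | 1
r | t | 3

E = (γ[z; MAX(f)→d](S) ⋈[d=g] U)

Subexpression sizes:
  S → 6
  γ[z; MAX(f)→d](S) → 3
  U → 3
  (γ[z; MAX(f)→d](S) ⋈[d=g] U) → 1

|E| = 1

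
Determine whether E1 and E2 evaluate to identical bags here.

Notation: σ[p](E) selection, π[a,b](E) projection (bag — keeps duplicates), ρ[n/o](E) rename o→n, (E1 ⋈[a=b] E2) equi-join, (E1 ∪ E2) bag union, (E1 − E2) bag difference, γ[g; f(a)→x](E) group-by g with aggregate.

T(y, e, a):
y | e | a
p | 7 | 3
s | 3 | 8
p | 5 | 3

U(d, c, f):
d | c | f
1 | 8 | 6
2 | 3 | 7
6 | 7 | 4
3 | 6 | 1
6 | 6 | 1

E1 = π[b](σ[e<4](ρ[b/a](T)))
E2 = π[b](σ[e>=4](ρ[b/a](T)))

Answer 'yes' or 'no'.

E1 row counts bottom-up:
  T → 3
  ρ[b/a](T) → 3
  σ[e<4](ρ[b/a](T)) → 1
  π[b](σ[e<4](ρ[b/a](T))) → 1
E2 row counts bottom-up:
  T → 3
  ρ[b/a](T) → 3
  σ[e>=4](ρ[b/a](T)) → 2
  π[b](σ[e>=4](ρ[b/a](T))) → 2

E1 result:
b
8
E2 result:
b
3
3
Witness: (8,) appears 1× in E1 but 0× in E2.

no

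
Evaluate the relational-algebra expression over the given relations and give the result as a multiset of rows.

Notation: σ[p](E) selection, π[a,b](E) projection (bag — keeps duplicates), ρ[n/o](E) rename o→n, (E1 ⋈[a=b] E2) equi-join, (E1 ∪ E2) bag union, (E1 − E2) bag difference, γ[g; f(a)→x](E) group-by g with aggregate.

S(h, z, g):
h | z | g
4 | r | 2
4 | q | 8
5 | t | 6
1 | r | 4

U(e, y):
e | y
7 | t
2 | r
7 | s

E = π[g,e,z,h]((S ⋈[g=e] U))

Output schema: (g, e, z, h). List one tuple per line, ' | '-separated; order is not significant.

Per-node cardinality:
  S → 4
  U → 3
  (S ⋈[g=e] U) → 1
  π[g,e,z,h]((S ⋈[g=e] U)) → 1

== RESULT ==
g | e | z | h
2 | 2 | r | 4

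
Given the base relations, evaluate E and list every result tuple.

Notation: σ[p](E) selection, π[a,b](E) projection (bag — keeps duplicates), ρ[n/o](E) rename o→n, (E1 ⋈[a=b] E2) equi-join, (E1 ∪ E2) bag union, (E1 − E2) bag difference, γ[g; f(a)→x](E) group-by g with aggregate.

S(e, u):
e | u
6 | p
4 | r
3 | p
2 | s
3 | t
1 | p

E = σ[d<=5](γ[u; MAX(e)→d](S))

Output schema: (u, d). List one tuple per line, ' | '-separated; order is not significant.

Subexpression sizes:
  S → 6
  γ[u; MAX(e)→d](S) → 4
  σ[d<=5](γ[u; MAX(e)→d](S)) → 3

== RESULT ==
u | d
r | 4
s | 2
t | 3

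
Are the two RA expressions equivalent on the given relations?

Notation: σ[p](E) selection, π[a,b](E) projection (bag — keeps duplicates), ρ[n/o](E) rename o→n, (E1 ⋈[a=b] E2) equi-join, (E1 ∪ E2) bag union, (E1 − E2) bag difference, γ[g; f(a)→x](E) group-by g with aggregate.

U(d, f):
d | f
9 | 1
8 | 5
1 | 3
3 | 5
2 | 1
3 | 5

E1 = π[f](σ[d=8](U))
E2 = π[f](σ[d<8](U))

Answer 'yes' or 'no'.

E1 subexpression sizes:
  U → 6
  σ[d=8](U) → 1
  π[f](σ[d=8](U)) → 1
E2 subexpression sizes:
  U → 6
  σ[d<8](U) → 4
  π[f](σ[d<8](U)) → 4

E1 result:
f
5
E2 result:
f
1
3
5
5
Witness: (1,) appears 0× in E1 but 1× in E2.

no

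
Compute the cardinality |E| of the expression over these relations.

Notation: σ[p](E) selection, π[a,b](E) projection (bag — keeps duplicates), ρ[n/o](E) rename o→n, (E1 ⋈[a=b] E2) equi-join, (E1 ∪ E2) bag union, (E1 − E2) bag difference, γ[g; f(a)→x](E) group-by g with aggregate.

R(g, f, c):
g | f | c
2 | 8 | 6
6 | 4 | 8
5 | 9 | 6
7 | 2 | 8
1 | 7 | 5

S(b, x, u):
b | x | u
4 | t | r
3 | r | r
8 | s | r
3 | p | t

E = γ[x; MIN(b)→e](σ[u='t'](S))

Per-node cardinality:
  S → 4
  σ[u='t'](S) → 1
  γ[x; MIN(b)→e](σ[u='t'](S)) → 1

|E| = 1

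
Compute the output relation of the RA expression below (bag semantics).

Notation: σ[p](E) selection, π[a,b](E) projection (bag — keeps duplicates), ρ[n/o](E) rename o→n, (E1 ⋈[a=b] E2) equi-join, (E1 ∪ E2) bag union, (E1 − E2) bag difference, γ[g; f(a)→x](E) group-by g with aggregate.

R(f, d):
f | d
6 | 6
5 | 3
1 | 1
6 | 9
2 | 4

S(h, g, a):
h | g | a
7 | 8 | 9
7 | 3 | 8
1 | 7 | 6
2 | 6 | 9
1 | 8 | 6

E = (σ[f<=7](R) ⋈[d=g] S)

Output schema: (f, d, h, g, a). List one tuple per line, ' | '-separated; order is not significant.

Per-node cardinality:
  R → 5
  σ[f<=7](R) → 5
  S → 5
  (σ[f<=7](R) ⋈[d=g] S) → 2

== RESULT ==
f | d | h | g | a
5 | 3 | 7 | 3 | 8
6 | 6 | 2 | 6 | 9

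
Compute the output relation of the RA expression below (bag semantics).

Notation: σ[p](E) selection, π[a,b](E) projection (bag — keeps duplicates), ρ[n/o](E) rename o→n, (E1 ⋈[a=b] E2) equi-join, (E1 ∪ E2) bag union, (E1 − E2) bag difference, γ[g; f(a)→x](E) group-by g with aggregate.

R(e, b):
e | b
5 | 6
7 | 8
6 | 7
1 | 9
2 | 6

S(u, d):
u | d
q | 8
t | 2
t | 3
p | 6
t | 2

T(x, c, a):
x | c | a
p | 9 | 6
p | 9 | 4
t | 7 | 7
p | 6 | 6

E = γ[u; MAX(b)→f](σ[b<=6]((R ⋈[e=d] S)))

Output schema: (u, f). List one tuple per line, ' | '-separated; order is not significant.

Per-node cardinality:
  R → 5
  S → 5
  (R ⋈[e=d] S) → 3
  σ[b<=6]((R ⋈[e=d] S)) → 2
  γ[u; MAX(b)→f](σ[b<=6]((R ⋈[e=d] S))) → 1

== RESULT ==
u | f
t | 6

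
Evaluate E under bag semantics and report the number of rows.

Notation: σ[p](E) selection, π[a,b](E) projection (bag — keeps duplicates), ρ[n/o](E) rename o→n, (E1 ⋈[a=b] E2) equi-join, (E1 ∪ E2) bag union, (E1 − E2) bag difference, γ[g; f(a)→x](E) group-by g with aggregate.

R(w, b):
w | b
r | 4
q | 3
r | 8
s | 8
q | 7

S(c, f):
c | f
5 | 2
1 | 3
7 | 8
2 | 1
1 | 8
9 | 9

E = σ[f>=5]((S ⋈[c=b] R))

Subexpression sizes:
  S → 6
  R → 5
  (S ⋈[c=b] R) → 1
  σ[f>=5]((S ⋈[c=b] R)) → 1

|E| = 1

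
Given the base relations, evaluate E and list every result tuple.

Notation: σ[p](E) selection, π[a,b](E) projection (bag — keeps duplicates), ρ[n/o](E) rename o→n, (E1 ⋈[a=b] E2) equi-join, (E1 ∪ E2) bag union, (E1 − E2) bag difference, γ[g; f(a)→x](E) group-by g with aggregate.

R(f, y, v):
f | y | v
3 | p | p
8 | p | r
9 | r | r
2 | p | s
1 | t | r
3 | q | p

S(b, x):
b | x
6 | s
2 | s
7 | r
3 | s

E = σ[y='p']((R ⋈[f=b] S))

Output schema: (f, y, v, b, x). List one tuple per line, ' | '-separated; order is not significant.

Per-node cardinality:
  R → 6
  S → 4
  (R ⋈[f=b] S) → 3
  σ[y='p']((R ⋈[f=b] S)) → 2

== RESULT ==
f | y | v | b | x
2 | p | s | 2 | s
3 | p | p | 3 | s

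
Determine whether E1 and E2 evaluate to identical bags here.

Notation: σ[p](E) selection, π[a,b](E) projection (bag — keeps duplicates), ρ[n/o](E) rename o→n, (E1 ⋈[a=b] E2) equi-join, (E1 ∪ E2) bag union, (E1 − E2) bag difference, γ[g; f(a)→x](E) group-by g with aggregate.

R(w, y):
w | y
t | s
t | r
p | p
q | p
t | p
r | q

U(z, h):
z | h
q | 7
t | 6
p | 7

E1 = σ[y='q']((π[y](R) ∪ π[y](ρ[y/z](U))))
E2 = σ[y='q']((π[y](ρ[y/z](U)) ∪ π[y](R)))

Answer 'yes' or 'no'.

E1 stepwise |·|:
  R → 6
  π[y](R) → 6
  U → 3
  ρ[y/z](U) → 3
  π[y](ρ[y/z](U)) → 3
  (π[y](R) ∪ π[y](ρ[y/z](U))) → 9
  σ[y='q']((π[y](R) ∪ π[y](ρ[y/z](U)))) → 2
E2 stepwise |·|:
  U → 3
  ρ[y/z](U) → 3
  π[y](ρ[y/z](U)) → 3
  R → 6
  π[y](R) → 6
  (π[y](ρ[y/z](U)) ∪ π[y](R)) → 9
  σ[y='q']((π[y](ρ[y/z](U)) ∪ π[y](R))) → 2

E1 and E2 produce the same multiset:
y
q
q

yes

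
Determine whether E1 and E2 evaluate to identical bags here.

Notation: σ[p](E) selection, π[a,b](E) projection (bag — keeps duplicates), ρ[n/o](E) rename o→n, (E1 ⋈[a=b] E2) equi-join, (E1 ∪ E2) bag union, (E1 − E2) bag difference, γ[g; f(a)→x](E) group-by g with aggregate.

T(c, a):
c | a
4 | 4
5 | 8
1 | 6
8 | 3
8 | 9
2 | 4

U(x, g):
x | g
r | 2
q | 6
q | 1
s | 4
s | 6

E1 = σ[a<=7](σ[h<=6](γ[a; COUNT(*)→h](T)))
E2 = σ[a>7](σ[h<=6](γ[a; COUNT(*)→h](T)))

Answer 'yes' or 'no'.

E1 subexpression sizes:
  T → 6
  γ[a; COUNT(*)→h](T) → 5
  σ[h<=6](γ[a; COUNT(*)→h](T)) → 5
  σ[a<=7](σ[h<=6](γ[a; COUNT(*)→h](T))) → 3
E2 subexpression sizes:
  T → 6
  γ[a; COUNT(*)→h](T) → 5
  σ[h<=6](γ[a; COUNT(*)→h](T)) → 5
  σ[a>7](σ[h<=6](γ[a; COUNT(*)→h](T))) → 2

E1 result:
a | h
3 | 1
4 | 2
6 | 1
E2 result:
a | h
8 | 1
9 | 1
Witness: (8, 1) appears 0× in E1 but 1× in E2.

no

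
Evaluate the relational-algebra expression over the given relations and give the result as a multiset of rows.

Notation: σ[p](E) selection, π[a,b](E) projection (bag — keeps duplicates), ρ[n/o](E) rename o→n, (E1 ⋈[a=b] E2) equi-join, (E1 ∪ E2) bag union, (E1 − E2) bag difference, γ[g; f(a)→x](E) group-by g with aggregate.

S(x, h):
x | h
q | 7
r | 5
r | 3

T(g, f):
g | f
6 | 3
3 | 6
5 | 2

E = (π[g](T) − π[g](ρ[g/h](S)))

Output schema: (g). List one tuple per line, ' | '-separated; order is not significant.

Subexpression sizes:
  T → 3
  π[g](T) → 3
  S → 3
  ρ[g/h](S) → 3
  π[g](ρ[g/h](S)) → 3
  (π[g](T) − π[g](ρ[g/h](S))) → 1

== RESULT ==
g
6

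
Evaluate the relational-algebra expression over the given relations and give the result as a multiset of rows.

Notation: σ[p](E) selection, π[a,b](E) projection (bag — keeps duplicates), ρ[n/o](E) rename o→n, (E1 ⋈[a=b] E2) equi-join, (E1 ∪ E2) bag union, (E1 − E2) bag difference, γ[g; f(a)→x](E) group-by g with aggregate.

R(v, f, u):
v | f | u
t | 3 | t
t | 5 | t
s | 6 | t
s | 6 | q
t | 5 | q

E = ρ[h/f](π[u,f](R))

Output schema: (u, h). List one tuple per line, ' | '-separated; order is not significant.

Stepwise |·|:
  R → 5
  π[u,f](R) → 5
  ρ[h/f](π[u,f](R)) → 5

== RESULT ==
u | h
q | 5
q | 6
t | 3
t | 5
t | 6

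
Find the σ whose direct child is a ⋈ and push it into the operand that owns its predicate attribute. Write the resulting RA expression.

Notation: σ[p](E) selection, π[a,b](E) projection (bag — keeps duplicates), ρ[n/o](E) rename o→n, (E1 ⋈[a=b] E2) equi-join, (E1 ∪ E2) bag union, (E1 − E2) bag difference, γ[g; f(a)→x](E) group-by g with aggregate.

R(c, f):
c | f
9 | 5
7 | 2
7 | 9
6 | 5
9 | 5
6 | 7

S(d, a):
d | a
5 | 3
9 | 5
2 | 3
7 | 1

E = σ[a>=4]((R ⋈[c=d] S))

σ filters on a, owned by the right side.
E' = (R ⋈[c=d] σ[a>=4](S))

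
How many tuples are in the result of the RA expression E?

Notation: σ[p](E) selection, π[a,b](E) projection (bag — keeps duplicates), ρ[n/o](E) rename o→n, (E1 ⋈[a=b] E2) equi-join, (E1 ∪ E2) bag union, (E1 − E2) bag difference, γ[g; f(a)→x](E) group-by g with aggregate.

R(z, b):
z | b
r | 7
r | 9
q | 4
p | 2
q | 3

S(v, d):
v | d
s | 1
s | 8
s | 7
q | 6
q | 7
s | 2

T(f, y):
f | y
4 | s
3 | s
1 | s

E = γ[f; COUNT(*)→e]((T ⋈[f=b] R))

Stepwise |·|:
  T → 3
  R → 5
  (T ⋈[f=b] R) → 2
  γ[f; COUNT(*)→e]((T ⋈[f=b] R)) → 2

|E| = 2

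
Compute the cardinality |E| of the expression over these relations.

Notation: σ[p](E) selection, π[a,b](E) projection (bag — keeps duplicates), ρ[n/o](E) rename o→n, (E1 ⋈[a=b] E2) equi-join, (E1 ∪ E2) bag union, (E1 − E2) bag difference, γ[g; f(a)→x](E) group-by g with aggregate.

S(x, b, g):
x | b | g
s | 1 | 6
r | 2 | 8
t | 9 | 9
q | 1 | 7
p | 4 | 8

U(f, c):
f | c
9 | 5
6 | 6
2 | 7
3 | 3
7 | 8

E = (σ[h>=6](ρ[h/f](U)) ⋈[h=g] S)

Row counts bottom-up:
  U → 5
  ρ[h/f](U) → 5
  σ[h>=6](ρ[h/f](U)) → 3
  S → 5
  (σ[h>=6](ρ[h/f](U)) ⋈[h=g] S) → 3

|E| = 3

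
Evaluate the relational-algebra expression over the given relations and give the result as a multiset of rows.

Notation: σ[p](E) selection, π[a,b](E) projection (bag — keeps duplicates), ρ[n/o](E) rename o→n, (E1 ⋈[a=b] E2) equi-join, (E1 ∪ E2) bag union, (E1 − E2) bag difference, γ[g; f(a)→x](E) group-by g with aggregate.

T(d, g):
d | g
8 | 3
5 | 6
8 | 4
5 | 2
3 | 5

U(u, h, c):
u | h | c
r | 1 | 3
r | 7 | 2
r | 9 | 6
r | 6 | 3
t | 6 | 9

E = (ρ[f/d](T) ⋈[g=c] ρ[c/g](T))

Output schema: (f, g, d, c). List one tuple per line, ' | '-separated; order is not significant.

Row counts bottom-up:
  T → 5
  ρ[f/d](T) → 5
  T → 5
  ρ[c/g](T) → 5
  (ρ[f/d](T) ⋈[g=c] ρ[c/g](T)) → 5

== RESULT ==
f | g | d | c
3 | 5 | 3 | 5
5 | 2 | 5 | 2
5 | 6 | 5 | 6
8 | 3 | 8 | 3
8 | 4 | 8 | 4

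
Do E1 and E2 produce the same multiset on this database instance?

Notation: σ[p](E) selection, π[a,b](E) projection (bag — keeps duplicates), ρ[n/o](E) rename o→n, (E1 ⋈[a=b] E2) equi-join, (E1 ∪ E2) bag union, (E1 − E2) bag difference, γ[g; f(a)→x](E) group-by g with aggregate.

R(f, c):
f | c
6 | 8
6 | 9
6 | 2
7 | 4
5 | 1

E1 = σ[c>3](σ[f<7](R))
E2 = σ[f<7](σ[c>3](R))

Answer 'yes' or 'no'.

E1 stepwise |·|:
  R → 5
  σ[f<7](R) → 4
  σ[c>3](σ[f<7](R)) → 2
E2 stepwise |·|:
  R → 5
  σ[c>3](R) → 3
  σ[f<7](σ[c>3](R)) → 2

E1 and E2 produce the same multiset:
f | c
6 | 8
6 | 9

yes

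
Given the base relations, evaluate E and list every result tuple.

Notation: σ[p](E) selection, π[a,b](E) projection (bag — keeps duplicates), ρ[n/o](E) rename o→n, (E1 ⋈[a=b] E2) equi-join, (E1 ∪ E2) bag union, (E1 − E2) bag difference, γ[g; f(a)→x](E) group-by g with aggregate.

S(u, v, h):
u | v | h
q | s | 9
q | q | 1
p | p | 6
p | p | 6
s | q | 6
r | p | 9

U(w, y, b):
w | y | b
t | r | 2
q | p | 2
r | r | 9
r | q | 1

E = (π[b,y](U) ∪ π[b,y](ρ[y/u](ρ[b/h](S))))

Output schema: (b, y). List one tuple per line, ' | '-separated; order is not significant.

Stepwise |·|:
  U → 4
  π[b,y](U) → 4
  S → 6
  ρ[b/h](S) → 6
  ρ[y/u](ρ[b/h](S)) → 6
  π[b,y](ρ[y/u](ρ[b/h](S))) → 6
  (π[b,y](U) ∪ π[b,y](ρ[y/u](ρ[b/h](S)))) → 10

== RESULT ==
b | y
1 | q
1 | q
2 | p
2 | r
6 | p
6 | p
6 | s
9 | q
9 | r
9 | r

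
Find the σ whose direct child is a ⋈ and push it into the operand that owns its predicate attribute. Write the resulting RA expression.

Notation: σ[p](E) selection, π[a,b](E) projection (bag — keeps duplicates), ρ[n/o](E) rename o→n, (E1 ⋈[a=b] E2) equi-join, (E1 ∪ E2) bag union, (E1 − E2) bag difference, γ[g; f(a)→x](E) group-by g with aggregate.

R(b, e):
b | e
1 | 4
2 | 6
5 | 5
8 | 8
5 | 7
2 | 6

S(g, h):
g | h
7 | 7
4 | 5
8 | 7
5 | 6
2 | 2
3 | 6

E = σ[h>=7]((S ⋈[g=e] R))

σ filters on h, owned by the left side.
E' = (σ[h>=7](S) ⋈[g=e] R)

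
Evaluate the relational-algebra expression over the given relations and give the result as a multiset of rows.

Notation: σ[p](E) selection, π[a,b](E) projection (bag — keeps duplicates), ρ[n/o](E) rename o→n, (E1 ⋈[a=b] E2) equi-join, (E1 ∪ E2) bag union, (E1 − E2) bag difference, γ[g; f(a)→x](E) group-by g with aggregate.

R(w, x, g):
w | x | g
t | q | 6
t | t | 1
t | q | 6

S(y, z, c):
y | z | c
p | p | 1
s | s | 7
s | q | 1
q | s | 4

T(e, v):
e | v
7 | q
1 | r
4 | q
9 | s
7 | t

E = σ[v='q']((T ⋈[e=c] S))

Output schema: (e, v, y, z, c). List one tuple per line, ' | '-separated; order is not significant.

Per-node cardinality:
  T → 5
  S → 4
  (T ⋈[e=c] S) → 5
  σ[v='q']((T ⋈[e=c] S)) → 2

== RESULT ==
e | v | y | z | c
4 | q | q | s | 4
7 | q | s | s | 7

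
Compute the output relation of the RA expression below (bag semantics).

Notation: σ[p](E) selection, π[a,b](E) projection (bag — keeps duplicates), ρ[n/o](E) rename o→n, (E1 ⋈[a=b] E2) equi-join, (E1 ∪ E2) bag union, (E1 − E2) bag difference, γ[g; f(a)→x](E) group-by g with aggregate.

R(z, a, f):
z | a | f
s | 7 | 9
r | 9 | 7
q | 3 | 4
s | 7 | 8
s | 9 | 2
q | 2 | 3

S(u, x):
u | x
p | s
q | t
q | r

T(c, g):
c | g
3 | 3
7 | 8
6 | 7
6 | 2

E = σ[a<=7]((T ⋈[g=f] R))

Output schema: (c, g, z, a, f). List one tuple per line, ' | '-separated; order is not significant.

Per-node cardinality:
  T → 4
  R → 6
  (T ⋈[g=f] R) → 4
  σ[a<=7]((T ⋈[g=f] R)) → 2

== RESULT ==
c | g | z | a | f
3 | 3 | q | 2 | 3
7 | 8 | s | 7 | 8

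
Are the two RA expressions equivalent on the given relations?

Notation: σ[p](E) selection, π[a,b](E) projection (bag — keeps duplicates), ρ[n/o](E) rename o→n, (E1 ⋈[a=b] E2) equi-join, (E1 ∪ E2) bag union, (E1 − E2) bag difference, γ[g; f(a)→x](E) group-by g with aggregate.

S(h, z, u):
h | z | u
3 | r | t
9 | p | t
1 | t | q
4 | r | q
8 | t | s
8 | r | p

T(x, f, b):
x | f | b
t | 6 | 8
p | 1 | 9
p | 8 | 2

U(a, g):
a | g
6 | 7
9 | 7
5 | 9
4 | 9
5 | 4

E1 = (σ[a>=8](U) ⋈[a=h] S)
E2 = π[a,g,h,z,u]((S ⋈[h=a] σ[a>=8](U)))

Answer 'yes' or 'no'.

E1 per-node cardinality:
  U → 5
  σ[a>=8](U) → 1
  S → 6
  (σ[a>=8](U) ⋈[a=h] S) → 1
E2 per-node cardinality:
  S → 6
  U → 5
  σ[a>=8](U) → 1
  (S ⋈[h=a] σ[a>=8](U)) → 1
  π[a,g,h,z,u]((S ⋈[h=a] σ[a>=8](U))) → 1

E1 and E2 produce the same multiset:
a | g | h | z | u
9 | 7 | 9 | p | t

yes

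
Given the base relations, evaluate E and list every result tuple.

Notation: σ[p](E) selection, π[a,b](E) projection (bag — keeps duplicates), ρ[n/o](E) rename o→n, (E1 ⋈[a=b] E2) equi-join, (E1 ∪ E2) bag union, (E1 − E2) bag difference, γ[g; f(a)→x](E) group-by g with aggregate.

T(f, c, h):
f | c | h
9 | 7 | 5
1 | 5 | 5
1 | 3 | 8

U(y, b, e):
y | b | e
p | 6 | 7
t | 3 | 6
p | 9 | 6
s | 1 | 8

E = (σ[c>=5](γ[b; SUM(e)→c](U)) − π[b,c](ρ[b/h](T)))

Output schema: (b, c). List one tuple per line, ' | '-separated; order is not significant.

Per-node cardinality:
  U → 4
  γ[b; SUM(e)→c](U) → 4
  σ[c>=5](γ[b; SUM(e)→c](U)) → 4
  T → 3
  ρ[b/h](T) → 3
  π[b,c](ρ[b/h](T)) → 3
  (σ[c>=5](γ[b; SUM(e)→c](U)) − π[b,c](ρ[b/h](T))) → 4

== RESULT ==
b | c
1 | 8
3 | 6
6 | 7
9 | 6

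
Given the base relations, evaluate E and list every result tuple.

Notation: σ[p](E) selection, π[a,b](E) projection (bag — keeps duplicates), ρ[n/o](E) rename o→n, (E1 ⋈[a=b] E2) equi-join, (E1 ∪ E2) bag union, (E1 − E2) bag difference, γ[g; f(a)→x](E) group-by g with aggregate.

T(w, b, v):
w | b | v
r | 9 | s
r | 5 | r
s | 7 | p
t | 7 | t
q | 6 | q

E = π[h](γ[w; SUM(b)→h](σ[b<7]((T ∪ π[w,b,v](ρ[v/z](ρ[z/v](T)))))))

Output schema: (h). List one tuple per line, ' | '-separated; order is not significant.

Row counts bottom-up:
  T → 5
  T → 5
  ρ[z/v](T) → 5
  ρ[v/z](ρ[z/v](T)) → 5
  π[w,b,v](ρ[v/z](ρ[z/v](T))) → 5
  (T ∪ π[w,b,v](ρ[v/z](ρ[z/v](T)))) → 10
  σ[b<7]((T ∪ π[w,b,v](ρ[v/z](ρ[z/v](T))))) → 4
  γ[w; SUM(b)→h](σ[b<7]((T ∪ π[w,b,v](ρ[v/z](ρ[z/v](T)))))) → 2
  π[h](γ[w; SUM(b)→h](σ[b<7]((T ∪ π[w,b,v](ρ[v/z](ρ[z/v](T))))))) → 2

== RESULT ==
h
10
12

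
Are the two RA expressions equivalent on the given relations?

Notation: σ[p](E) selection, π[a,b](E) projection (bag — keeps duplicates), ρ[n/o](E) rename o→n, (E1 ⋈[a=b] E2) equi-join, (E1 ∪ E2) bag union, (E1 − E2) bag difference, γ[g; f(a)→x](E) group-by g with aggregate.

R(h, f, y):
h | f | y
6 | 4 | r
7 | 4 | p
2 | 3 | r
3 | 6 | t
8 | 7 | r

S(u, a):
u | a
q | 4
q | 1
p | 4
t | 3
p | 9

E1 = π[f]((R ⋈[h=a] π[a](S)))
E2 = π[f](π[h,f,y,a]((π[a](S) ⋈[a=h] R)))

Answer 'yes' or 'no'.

E1 per-node cardinality:
  R → 5
  S → 5
  π[a](S) → 5
  (R ⋈[h=a] π[a](S)) → 1
  π[f]((R ⋈[h=a] π[a](S))) → 1
E2 per-node cardinality:
  S → 5
  π[a](S) → 5
  R → 5
  (π[a](S) ⋈[a=h] R) → 1
  π[h,f,y,a]((π[a](S) ⋈[a=h] R)) → 1
  π[f](π[h,f,y,a]((π[a](S) ⋈[a=h] R))) → 1

E1 and E2 produce the same multiset:
f
6

yes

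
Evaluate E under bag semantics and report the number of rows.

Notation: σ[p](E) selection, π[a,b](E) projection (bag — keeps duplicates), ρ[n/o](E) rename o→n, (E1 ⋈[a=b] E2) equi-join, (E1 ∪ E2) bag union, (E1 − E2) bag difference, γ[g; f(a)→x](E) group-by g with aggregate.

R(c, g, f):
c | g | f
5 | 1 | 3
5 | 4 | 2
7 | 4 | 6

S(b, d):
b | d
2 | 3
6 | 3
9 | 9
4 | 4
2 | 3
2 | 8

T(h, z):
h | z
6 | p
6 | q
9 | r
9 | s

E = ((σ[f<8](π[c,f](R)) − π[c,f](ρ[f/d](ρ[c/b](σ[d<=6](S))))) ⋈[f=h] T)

Subexpression sizes:
  R → 3
  π[c,f](R) → 3
  σ[f<8](π[c,f](R)) → 3
  S → 6
  σ[d<=6](S) → 4
  ρ[c/b](σ[d<=6](S)) → 4
  ρ[f/d](ρ[c/b](σ[d<=6](S))) → 4
  π[c,f](ρ[f/d](ρ[c/b](σ[d<=6](S)))) → 4
  (σ[f<8](π[c,f](R)) − π[c,f](ρ[f/d](ρ[c/b](σ[d<=6](S))))) → 3
  T → 4
  ((σ[f<8](π[c,f](R)) − π[c,f](ρ[f/d](ρ[c/b](σ[d<=6](S))))) ⋈[f=h] T) → 2

|E| = 2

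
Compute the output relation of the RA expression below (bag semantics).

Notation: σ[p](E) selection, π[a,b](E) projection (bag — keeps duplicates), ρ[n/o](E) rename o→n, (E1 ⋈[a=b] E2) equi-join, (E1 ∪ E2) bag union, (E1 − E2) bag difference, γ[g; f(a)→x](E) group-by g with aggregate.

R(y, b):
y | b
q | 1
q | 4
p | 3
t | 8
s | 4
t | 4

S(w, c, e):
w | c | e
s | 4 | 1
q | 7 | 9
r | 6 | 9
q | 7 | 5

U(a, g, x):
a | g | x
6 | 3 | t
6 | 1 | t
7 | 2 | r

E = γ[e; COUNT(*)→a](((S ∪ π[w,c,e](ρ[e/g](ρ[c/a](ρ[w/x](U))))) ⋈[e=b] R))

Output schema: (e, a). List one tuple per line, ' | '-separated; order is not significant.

Stepwise |·|:
  S → 4
  U → 3
  ρ[w/x](U) → 3
  ρ[c/a](ρ[w/x](U)) → 3
  ρ[e/g](ρ[c/a](ρ[w/x](U))) → 3
  π[w,c,e](ρ[e/g](ρ[c/a](ρ[w/x](U)))) → 3
  (S ∪ π[w,c,e](ρ[e/g](ρ[c/a](ρ[w/x](U))))) → 7
  R → 6
  ((S ∪ π[w,c,e](ρ[e/g](ρ[c/a](ρ[w/x](U))))) ⋈[e=b] R) → 3
  γ[e; COUNT(*)→a](((S ∪ π[w,c,e](ρ[e/g](ρ[c/a](ρ[w/x](U))))) ⋈[e=b] R)) → 2

== RESULT ==
e | a
1 | 2
3 | 1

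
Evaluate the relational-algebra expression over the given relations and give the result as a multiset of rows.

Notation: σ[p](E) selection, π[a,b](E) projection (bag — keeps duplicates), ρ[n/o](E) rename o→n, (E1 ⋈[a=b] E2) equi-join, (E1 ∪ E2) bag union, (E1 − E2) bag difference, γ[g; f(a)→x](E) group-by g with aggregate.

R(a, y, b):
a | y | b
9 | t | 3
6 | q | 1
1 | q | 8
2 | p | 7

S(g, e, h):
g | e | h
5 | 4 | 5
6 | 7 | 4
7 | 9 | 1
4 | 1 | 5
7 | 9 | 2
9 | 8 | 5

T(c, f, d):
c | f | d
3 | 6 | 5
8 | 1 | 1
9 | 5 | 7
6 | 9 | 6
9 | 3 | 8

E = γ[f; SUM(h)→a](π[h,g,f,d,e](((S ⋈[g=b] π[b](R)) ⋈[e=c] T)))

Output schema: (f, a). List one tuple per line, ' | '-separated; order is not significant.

Row counts bottom-up:
  S → 6
  R → 4
  π[b](R) → 4
  (S ⋈[g=b] π[b](R)) → 2
  T → 5
  ((S ⋈[g=b] π[b](R)) ⋈[e=c] T) → 4
  π[h,g,f,d,e](((S ⋈[g=b] π[b](R)) ⋈[e=c] T)) → 4
  γ[f; SUM(h)→a](π[h,g,f,d,e](((S ⋈[g=b] π[b](R)) ⋈[e=c] T))) → 2

== RESULT ==
f | a
3 | 3
5 | 3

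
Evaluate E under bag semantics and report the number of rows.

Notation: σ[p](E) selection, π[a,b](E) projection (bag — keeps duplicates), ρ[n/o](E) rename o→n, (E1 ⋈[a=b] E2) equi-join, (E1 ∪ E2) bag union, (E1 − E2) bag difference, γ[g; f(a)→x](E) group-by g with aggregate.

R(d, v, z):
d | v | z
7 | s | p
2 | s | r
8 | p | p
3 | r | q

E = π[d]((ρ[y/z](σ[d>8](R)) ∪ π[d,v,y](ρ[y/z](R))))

Stepwise |·|:
  R → 4
  σ[d>8](R) → 0
  ρ[y/z](σ[d>8](R)) → 0
  R → 4
  ρ[y/z](R) → 4
  π[d,v,y](ρ[y/z](R)) → 4
  (ρ[y/z](σ[d>8](R)) ∪ π[d,v,y](ρ[y/z](R))) → 4
  π[d]((ρ[y/z](σ[d>8](R)) ∪ π[d,v,y](ρ[y/z](R)))) → 4

|E| = 4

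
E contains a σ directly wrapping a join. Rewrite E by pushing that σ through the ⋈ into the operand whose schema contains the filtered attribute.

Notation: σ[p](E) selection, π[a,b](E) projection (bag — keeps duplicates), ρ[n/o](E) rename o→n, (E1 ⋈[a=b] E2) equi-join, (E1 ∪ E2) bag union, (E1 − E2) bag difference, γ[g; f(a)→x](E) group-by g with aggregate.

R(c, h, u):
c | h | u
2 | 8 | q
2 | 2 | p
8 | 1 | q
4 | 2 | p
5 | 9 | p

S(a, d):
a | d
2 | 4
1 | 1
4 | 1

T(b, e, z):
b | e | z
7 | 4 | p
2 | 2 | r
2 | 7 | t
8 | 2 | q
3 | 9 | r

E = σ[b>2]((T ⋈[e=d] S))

σ filters on b, owned by the left side.
E' = (σ[b>2](T) ⋈[e=d] S)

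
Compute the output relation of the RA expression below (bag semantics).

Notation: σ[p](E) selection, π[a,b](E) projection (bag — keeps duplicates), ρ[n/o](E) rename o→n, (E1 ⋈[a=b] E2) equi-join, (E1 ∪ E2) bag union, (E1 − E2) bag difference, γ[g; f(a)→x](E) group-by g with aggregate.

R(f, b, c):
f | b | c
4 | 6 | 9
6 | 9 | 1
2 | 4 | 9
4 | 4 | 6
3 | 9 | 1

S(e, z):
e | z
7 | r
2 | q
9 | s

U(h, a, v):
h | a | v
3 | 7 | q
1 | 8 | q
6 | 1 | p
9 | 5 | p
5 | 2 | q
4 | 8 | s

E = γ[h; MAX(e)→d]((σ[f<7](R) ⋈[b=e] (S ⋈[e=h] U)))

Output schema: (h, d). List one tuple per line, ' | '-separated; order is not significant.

Stepwise |·|:
  R → 5
  σ[f<7](R) → 5
  S → 3
  U → 6
  (S ⋈[e=h] U) → 1
  (σ[f<7](R) ⋈[b=e] (S ⋈[e=h] U)) → 2
  γ[h; MAX(e)→d]((σ[f<7](R) ⋈[b=e] (S ⋈[e=h] U))) → 1

== RESULT ==
h | d
9 | 9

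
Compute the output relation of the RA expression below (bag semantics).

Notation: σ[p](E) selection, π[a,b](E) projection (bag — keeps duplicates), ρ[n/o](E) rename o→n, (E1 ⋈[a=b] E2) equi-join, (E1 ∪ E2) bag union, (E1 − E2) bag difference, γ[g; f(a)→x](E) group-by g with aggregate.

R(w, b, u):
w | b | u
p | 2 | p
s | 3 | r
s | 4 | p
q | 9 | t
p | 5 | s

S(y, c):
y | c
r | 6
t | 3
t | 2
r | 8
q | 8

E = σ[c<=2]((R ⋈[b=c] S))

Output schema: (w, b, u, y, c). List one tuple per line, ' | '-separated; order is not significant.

Subexpression sizes:
  R → 5
  S → 5
  (R ⋈[b=c] S) → 2
  σ[c<=2]((R ⋈[b=c] S)) → 1

== RESULT ==
w | b | u | y | c
p | 2 | p | t | 2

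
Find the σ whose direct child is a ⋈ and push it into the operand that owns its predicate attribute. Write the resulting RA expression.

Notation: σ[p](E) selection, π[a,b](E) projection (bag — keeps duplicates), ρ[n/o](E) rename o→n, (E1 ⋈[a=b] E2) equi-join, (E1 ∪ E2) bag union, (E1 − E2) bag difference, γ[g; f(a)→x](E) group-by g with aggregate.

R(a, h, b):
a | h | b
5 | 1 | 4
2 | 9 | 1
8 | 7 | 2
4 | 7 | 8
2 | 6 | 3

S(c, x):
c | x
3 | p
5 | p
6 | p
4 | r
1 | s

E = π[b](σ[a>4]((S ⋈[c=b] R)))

σ filters on a, owned by the right side.
E' = π[b]((S ⋈[c=b] σ[a>4](R)))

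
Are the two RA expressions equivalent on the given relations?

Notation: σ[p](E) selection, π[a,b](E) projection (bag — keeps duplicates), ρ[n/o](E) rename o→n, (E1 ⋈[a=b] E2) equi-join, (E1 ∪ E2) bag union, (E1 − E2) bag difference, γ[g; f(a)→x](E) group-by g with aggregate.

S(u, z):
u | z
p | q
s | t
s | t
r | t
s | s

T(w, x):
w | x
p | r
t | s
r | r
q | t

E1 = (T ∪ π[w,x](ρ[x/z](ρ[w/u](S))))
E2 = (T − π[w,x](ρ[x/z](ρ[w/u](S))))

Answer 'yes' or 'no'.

E1 subexpression sizes:
  T → 4
  S → 5
  ρ[w/u](S) → 5
  ρ[x/z](ρ[w/u](S)) → 5
  π[w,x](ρ[x/z](ρ[w/u](S))) → 5
  (T ∪ π[w,x](ρ[x/z](ρ[w/u](S)))) → 9
E2 subexpression sizes:
  T → 4
  S → 5
  ρ[w/u](S) → 5
  ρ[x/z](ρ[w/u](S)) → 5
  π[w,x](ρ[x/z](ρ[w/u](S))) → 5
  (T − π[w,x](ρ[x/z](ρ[w/u](S)))) → 4

E1 result:
w | x
p | q
p | r
q | t
r | r
r | t
s | s
s | t
s | t
t | s
E2 result:
w | x
p | r
q | t
r | r
t | s
Witness: ('r', 't') appears 1× in E1 but 0× in E2.

no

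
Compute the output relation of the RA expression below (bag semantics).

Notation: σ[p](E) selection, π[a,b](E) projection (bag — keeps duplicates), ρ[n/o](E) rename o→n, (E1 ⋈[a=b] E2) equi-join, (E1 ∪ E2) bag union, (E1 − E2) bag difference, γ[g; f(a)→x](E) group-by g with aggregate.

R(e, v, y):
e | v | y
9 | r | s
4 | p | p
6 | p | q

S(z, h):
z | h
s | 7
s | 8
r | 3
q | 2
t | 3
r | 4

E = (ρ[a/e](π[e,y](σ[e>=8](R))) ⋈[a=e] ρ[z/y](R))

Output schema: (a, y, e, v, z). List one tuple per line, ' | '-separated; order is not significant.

Row counts bottom-up:
  R → 3
  σ[e>=8](R) → 1
  π[e,y](σ[e>=8](R)) → 1
  ρ[a/e](π[e,y](σ[e>=8](R))) → 1
  R → 3
  ρ[z/y](R) → 3
  (ρ[a/e](π[e,y](σ[e>=8](R))) ⋈[a=e] ρ[z/y](R)) → 1

== RESULT ==
a | y | e | v | z
9 | s | 9 | r | s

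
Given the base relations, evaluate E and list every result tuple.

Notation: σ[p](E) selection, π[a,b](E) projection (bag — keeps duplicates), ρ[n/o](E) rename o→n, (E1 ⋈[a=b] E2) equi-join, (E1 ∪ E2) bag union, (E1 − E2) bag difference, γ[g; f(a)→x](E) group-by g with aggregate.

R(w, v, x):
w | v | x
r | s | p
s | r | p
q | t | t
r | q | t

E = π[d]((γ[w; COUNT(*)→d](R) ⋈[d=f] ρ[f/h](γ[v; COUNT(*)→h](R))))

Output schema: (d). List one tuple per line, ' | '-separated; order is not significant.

Stepwise |·|:
  R → 4
  γ[w; COUNT(*)→d](R) → 3
  R → 4
  γ[v; COUNT(*)→h](R) → 4
  ρ[f/h](γ[v; COUNT(*)→h](R)) → 4
  (γ[w; COUNT(*)→d](R) ⋈[d=f] ρ[f/h](γ[v; COUNT(*)→h](R))) → 8
  π[d]((γ[w; COUNT(*)→d](R) ⋈[d=f] ρ[f/h](γ[v; COUNT(*)→h](R)))) → 8

== RESULT ==
d
1
1
1
1
1
1
1
1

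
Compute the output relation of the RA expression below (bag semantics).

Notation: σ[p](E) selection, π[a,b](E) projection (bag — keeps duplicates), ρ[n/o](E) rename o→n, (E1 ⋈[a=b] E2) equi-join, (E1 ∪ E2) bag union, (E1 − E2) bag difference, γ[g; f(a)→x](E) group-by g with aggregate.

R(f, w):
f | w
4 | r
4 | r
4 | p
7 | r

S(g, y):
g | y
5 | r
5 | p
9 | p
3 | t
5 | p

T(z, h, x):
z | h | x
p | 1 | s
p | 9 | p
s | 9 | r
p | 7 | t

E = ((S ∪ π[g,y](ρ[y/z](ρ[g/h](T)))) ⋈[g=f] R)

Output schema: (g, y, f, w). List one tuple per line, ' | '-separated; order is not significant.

Subexpression sizes:
  S → 5
  T → 4
  ρ[g/h](T) → 4
  ρ[y/z](ρ[g/h](T)) → 4
  π[g,y](ρ[y/z](ρ[g/h](T))) → 4
  (S ∪ π[g,y](ρ[y/z](ρ[g/h](T)))) → 9
  R → 4
  ((S ∪ π[g,y](ρ[y/z](ρ[g/h](T)))) ⋈[g=f] R) → 1

== RESULT ==
g | y | f | w
7 | p | 7 | r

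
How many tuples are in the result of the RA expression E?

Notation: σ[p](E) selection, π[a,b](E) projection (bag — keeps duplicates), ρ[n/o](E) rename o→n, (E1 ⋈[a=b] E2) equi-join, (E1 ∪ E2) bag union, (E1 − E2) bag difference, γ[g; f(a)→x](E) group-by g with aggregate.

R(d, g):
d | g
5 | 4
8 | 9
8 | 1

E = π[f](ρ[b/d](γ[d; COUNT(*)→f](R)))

Subexpression sizes:
  R → 3
  γ[d; COUNT(*)→f](R) → 2
  ρ[b/d](γ[d; COUNT(*)→f](R)) → 2
  π[f](ρ[b/d](γ[d; COUNT(*)→f](R))) → 2

|E| = 2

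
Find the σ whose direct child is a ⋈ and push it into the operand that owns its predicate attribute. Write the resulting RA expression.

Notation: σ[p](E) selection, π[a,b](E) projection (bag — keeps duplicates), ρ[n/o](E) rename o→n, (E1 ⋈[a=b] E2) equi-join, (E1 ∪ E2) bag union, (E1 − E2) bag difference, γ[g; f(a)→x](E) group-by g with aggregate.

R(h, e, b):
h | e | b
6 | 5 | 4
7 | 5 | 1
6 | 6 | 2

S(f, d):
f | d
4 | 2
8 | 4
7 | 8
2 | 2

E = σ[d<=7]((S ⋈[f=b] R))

σ filters on d, owned by the left side.
E' = (σ[d<=7](S) ⋈[f=b] R)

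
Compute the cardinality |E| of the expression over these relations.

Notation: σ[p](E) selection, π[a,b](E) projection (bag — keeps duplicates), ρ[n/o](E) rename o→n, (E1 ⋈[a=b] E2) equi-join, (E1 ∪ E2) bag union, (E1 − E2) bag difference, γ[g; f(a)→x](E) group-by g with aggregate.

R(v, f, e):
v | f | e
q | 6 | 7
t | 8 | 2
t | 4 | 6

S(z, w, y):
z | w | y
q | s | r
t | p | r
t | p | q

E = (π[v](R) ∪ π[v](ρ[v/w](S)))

Row counts bottom-up:
  R → 3
  π[v](R) → 3
  S → 3
  ρ[v/w](S) → 3
  π[v](ρ[v/w](S)) → 3
  (π[v](R) ∪ π[v](ρ[v/w](S))) → 6

|E| = 6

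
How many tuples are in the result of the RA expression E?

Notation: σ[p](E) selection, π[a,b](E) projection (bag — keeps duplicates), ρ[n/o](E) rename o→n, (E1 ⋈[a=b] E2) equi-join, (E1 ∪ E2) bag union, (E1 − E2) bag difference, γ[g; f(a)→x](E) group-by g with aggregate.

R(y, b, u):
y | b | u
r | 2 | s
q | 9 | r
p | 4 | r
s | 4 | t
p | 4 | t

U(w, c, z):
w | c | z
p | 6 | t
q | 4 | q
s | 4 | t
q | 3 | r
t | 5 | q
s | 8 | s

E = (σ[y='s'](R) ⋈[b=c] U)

Per-node cardinality:
  R → 5
  σ[y='s'](R) → 1
  U → 6
  (σ[y='s'](R) ⋈[b=c] U) → 2

|E| = 2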